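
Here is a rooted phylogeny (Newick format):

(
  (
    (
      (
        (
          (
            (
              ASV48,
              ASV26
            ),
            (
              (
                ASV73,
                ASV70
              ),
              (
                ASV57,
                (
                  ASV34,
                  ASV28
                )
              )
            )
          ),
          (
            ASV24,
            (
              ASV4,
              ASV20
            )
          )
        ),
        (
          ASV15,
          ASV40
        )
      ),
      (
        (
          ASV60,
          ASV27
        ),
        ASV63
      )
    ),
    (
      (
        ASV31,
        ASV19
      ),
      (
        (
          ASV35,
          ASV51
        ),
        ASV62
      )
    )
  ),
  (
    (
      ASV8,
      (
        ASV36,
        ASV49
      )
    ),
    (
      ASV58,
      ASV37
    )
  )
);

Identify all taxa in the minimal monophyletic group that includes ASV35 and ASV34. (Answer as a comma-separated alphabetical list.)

Tracing ASV35: it sits inside (ASV35,ASV51).
Tracing ASV34: it sits inside (ASV34,ASV28).
The smallest clade enclosing both is ((((((ASV48,ASV26),((ASV73,ASV70),(ASV57,(ASV34,ASV28)))),(ASV24,(ASV4,ASV20))),(ASV15,ASV40)),((ASV60,ASV27),ASV63)),((ASV31,ASV19),((ASV35,ASV51),ASV62))); the answer is its 20 terminal taxa in alphabetical order.

ASV15, ASV19, ASV20, ASV24, ASV26, ASV27, ASV28, ASV31, ASV34, ASV35, ASV4, ASV40, ASV48, ASV51, ASV57, ASV60, ASV62, ASV63, ASV70, ASV73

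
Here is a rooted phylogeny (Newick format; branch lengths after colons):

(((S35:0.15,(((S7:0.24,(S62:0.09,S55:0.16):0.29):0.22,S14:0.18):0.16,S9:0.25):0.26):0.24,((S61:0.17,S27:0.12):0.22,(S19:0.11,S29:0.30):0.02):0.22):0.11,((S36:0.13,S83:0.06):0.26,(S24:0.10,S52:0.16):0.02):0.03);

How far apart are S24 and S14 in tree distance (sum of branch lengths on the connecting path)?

The path runs S24 → … → MRCA → … → S14; the MRCA is the root of the tree.
Branch lengths along that path: 0.10 + 0.02 + 0.03 + 0.11 + 0.24 + 0.26 + 0.16 + 0.18 = 1.10.

1.10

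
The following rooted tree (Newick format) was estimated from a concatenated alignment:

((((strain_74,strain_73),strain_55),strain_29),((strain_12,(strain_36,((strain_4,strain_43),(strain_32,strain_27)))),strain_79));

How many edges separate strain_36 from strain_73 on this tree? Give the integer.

8

The MRCA of strain_36 and strain_73 is the root of the tree.
From strain_36 up to that node: 4 branches. From strain_73 up to the same node: 4 branches. Total: 4 + 4 = 8.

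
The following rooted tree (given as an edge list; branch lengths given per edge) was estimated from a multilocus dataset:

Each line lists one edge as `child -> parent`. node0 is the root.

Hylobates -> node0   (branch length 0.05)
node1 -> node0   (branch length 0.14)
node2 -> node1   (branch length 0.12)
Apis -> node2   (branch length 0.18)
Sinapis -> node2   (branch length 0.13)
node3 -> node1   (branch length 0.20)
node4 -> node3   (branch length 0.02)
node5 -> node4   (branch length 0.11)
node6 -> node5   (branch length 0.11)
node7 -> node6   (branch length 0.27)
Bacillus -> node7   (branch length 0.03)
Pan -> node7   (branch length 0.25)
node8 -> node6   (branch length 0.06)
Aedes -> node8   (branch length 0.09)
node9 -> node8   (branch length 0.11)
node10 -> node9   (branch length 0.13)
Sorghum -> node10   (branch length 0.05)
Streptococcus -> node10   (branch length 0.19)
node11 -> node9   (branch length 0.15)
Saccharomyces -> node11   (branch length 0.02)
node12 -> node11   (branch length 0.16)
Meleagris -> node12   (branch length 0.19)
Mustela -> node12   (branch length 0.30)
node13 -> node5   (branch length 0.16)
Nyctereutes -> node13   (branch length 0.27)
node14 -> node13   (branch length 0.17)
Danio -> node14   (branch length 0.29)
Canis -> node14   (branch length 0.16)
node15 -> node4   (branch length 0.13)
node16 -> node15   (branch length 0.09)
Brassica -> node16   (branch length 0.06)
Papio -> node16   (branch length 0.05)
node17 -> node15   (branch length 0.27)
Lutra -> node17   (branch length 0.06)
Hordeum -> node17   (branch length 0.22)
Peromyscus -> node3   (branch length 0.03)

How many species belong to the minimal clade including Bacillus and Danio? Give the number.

The MRCA of Bacillus and Danio is the node subtending (((Bacillus,Pan),(Aedes,((Sorghum,Streptococcus),(Saccharomyces,(Meleagris,Mustela))))),(Nyctereutes,(Danio,Canis))).
That clade contains 11 terminal taxa: Aedes, Bacillus, Canis, Danio, Meleagris, Mustela, Nyctereutes, Pan, Saccharomyces, Sorghum, Streptococcus.

11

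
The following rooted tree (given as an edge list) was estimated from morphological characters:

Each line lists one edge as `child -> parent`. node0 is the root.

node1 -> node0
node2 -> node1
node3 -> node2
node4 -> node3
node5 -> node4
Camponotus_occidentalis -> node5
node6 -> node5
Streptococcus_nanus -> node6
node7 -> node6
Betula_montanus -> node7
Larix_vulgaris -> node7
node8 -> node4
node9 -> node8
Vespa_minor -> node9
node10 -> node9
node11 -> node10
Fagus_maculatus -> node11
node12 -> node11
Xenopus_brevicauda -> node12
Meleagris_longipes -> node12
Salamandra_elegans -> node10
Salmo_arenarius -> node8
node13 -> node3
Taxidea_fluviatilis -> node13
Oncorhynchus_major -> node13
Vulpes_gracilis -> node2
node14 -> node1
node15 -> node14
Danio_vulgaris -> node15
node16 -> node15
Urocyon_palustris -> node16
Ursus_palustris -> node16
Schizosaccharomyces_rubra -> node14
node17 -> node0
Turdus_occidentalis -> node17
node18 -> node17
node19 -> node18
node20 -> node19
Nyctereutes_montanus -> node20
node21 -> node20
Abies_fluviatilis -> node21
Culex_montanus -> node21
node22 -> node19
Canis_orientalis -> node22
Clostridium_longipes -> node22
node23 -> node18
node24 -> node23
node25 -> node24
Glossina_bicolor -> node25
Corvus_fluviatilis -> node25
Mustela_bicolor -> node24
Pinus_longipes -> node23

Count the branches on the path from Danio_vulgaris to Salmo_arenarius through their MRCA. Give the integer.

The MRCA of Danio_vulgaris and Salmo_arenarius is the node subtending (((((Camponotus_occidentalis,(Streptococcus_nanus,(Betula_montanus,Larix_vulgaris))),((Vespa_minor,((Fagus_maculatus,(Xenopus_brevicauda,Meleagris_longipes)),Salamandra_elegans)),Salmo_arenarius)),(Taxidea_fluviatilis,Oncorhynchus_major)),Vulpes_gracilis),((Danio_vulgaris,(Urocyon_palustris,Ursus_palustris)),Schizosaccharomyces_rubra)).
From Danio_vulgaris up to that node: 3 branches. From Salmo_arenarius up to the same node: 5 branches. Total: 3 + 5 = 8.

8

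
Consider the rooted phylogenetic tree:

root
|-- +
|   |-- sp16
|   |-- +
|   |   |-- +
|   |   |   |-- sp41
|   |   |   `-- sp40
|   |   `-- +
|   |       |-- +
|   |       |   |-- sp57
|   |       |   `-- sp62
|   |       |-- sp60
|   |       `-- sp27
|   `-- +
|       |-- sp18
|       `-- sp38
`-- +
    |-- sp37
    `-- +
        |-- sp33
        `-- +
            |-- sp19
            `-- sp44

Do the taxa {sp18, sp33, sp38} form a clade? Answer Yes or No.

No

The MRCA of the listed taxa is the root, so the smallest clade containing them is the whole tree.
That clade also contains sp16, sp19, sp27, sp37, sp40, sp41, sp44, sp57, sp60, sp62, which are not in the proposed group, so the group is not monophyletic.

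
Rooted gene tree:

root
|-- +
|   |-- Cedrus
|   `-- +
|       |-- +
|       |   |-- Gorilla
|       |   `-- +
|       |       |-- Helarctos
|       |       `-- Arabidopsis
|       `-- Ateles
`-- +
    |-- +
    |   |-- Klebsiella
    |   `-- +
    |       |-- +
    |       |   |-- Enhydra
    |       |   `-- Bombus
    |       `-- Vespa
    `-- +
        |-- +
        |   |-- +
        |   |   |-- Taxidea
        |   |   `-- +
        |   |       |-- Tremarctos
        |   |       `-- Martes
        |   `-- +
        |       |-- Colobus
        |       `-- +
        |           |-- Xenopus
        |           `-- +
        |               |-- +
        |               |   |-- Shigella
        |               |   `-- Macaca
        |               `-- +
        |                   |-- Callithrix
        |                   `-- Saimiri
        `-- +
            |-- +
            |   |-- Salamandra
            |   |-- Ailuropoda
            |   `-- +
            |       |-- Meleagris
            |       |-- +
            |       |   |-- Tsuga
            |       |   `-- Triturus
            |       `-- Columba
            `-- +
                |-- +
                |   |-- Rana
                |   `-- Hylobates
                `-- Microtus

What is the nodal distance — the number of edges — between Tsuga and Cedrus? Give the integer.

The MRCA of Tsuga and Cedrus is the root of the tree.
From Tsuga up to that node: 7 branches. From Cedrus up to the same node: 2 branches. Total: 7 + 2 = 9.

9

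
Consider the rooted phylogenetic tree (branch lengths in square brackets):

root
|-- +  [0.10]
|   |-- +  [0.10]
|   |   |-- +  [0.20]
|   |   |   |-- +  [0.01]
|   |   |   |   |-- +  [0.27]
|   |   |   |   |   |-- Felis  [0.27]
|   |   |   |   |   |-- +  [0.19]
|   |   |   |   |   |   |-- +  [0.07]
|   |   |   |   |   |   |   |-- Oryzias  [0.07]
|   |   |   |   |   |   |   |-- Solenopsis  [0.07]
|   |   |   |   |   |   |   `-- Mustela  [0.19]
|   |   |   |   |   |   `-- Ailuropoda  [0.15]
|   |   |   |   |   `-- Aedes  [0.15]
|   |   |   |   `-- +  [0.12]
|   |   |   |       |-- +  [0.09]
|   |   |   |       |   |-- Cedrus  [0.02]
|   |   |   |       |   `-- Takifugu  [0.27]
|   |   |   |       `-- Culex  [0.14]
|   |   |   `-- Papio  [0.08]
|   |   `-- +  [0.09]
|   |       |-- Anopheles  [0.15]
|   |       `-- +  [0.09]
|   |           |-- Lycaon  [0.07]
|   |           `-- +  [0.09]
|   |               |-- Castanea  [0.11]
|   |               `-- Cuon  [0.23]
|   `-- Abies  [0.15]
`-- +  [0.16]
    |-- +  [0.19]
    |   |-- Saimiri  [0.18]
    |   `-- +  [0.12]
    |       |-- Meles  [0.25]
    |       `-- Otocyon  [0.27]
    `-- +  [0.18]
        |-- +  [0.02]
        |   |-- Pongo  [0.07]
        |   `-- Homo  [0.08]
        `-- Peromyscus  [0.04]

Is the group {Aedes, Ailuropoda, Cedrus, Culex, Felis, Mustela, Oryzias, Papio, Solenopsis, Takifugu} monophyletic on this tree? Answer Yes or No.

The most recent common ancestor of these taxa subtends (((Felis,((Oryzias,Solenopsis,Mustela),Ailuropoda),Aedes),((Cedrus,Takifugu),Culex)),Papio).
That clade has exactly 10 tips — every listed taxon and nothing else — so the group is monophyletic.

Yes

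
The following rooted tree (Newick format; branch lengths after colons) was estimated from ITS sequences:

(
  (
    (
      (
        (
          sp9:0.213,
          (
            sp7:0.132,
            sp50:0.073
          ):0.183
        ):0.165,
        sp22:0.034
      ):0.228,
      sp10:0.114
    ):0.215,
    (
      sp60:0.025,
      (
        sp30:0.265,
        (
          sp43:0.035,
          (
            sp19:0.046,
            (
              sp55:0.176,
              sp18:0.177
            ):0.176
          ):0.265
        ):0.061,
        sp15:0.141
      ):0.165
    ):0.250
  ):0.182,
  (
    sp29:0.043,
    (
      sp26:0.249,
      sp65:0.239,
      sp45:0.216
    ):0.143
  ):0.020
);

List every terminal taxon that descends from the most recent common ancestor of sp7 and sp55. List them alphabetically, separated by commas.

Tracing sp7: it sits inside (sp7,sp50).
Tracing sp55: it sits inside (sp55,sp18).
The smallest clade enclosing both is ((((sp9,(sp7,sp50)),sp22),sp10),(sp60,(sp30,(sp43,(sp19,(sp55,sp18))),sp15))); the answer is its 12 terminal taxa in alphabetical order.

sp10, sp15, sp18, sp19, sp22, sp30, sp43, sp50, sp55, sp60, sp7, sp9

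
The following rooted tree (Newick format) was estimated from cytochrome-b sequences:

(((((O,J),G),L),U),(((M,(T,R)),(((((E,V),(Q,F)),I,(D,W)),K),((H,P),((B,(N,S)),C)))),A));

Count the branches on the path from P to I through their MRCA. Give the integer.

The MRCA of P and I is the node subtending (((((E,V),(Q,F)),I,(D,W)),K),((H,P),((B,(N,S)),C))).
From P up to that node: 3 branches. From I up to the same node: 3 branches. Total: 3 + 3 = 6.

6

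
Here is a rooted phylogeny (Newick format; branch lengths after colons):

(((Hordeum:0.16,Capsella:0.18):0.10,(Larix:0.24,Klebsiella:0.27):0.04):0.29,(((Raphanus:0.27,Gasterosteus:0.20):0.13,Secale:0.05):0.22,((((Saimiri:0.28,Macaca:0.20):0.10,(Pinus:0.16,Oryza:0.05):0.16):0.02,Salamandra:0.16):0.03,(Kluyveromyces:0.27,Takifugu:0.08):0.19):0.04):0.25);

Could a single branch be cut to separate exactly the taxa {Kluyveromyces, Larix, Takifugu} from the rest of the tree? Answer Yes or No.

No

The MRCA of the listed taxa is the root, so the smallest clade containing them is the whole tree.
That clade also contains Capsella, Gasterosteus, Hordeum, Klebsiella, Macaca, Oryza, Pinus, Raphanus, Saimiri, Salamandra, Secale, which are not in the proposed group, so the group is not monophyletic.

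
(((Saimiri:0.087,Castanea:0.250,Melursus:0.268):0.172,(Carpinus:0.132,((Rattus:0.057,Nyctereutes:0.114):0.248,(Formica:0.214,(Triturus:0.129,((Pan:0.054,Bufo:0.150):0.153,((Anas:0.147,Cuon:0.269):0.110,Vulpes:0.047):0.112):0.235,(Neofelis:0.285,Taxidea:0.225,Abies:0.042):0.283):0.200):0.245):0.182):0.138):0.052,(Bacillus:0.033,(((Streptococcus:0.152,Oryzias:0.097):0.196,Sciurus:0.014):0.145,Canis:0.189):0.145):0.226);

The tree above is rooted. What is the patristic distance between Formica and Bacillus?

The path runs Formica → … → MRCA → … → Bacillus; the MRCA is the root of the tree.
Branch lengths along that path: 0.214 + 0.245 + 0.182 + 0.138 + 0.052 + 0.226 + 0.033 = 1.090.

1.090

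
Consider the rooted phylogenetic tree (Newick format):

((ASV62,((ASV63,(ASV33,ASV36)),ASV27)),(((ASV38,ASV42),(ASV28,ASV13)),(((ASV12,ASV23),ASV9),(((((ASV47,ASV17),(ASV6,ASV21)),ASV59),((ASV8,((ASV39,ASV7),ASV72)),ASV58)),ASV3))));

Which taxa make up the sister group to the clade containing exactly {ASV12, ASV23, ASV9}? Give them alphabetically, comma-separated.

ASV17, ASV21, ASV3, ASV39, ASV47, ASV58, ASV59, ASV6, ASV7, ASV72, ASV8

The clade containing exactly {ASV12, ASV23, ASV9} attaches to the tree at the node subtending (((ASV12,ASV23),ASV9),(((((ASV47,ASV17),(ASV6,ASV21)),ASV59),((ASV8,((ASV39,ASV7),ASV72)),ASV58)),ASV3)).
The other lineage descending from that same node — the sister group — is (((((ASV47,ASV17),(ASV6,ASV21)),ASV59),((ASV8,((ASV39,ASV7),ASV72)),ASV58)),ASV3); its 11 tips in alphabetical order are the answer.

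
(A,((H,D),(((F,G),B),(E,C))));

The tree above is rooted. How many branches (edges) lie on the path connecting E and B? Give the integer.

The MRCA of E and B is the node subtending (((F,G),B),(E,C)).
From E up to that node: 2 branches. From B up to the same node: 2 branches. Total: 2 + 2 = 4.

4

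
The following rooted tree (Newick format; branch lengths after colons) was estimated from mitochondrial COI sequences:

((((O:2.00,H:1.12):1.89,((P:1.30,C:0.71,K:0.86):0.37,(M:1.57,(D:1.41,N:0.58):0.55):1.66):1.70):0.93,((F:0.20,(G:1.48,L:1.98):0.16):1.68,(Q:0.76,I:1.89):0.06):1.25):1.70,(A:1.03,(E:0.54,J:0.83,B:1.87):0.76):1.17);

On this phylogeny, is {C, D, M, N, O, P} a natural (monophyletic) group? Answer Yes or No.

No

The MRCA of the listed taxa subtends ((O,H),((P,C,K),(M,(D,N)))).
That clade also contains H, K, which are not in the proposed group, so the group is not monophyletic.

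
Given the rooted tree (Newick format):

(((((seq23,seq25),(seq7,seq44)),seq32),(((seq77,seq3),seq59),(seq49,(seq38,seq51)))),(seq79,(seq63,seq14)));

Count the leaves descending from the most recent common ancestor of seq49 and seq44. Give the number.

The MRCA of seq49 and seq44 is the node subtending ((((seq23,seq25),(seq7,seq44)),seq32),(((seq77,seq3),seq59),(seq49,(seq38,seq51)))).
That clade contains 11 terminal taxa: seq23, seq25, seq3, seq32, seq38, seq44, seq49, seq51, seq59, seq7, seq77.

11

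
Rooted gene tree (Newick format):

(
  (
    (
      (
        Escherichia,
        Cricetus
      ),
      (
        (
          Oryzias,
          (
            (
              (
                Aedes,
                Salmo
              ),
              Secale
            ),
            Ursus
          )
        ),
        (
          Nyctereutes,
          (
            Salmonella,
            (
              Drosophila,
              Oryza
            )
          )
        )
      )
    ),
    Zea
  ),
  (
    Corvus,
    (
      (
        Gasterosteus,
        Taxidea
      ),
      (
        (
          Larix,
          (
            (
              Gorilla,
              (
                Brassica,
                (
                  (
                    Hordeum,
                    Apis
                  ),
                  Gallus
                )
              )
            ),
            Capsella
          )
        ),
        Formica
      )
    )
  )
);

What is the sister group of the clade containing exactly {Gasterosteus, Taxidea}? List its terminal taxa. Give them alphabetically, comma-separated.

Apis, Brassica, Capsella, Formica, Gallus, Gorilla, Hordeum, Larix

The clade containing exactly {Gasterosteus, Taxidea} attaches to the tree at the node subtending ((Gasterosteus,Taxidea),((Larix,((Gorilla,(Brassica,((Hordeum,Apis),Gallus))),Capsella)),Formica)).
The other lineage descending from that same node — the sister group — is ((Larix,((Gorilla,(Brassica,((Hordeum,Apis),Gallus))),Capsella)),Formica); its 8 tips in alphabetical order are the answer.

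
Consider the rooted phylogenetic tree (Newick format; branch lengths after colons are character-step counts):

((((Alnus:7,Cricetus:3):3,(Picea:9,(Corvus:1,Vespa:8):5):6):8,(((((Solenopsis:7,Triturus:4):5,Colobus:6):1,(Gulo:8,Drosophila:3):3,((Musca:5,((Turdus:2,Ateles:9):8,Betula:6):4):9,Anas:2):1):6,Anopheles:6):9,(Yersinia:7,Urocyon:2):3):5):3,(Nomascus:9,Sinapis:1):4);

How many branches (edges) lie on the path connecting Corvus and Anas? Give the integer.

The MRCA of Corvus and Anas is the node subtending (((Alnus,Cricetus),(Picea,(Corvus,Vespa))),(((((Solenopsis,Triturus),Colobus),(Gulo,Drosophila),((Musca,((Turdus,Ateles),Betula)),Anas)),Anopheles),(Yersinia,Urocyon))).
From Corvus up to that node: 4 branches. From Anas up to the same node: 5 branches. Total: 4 + 5 = 9.

9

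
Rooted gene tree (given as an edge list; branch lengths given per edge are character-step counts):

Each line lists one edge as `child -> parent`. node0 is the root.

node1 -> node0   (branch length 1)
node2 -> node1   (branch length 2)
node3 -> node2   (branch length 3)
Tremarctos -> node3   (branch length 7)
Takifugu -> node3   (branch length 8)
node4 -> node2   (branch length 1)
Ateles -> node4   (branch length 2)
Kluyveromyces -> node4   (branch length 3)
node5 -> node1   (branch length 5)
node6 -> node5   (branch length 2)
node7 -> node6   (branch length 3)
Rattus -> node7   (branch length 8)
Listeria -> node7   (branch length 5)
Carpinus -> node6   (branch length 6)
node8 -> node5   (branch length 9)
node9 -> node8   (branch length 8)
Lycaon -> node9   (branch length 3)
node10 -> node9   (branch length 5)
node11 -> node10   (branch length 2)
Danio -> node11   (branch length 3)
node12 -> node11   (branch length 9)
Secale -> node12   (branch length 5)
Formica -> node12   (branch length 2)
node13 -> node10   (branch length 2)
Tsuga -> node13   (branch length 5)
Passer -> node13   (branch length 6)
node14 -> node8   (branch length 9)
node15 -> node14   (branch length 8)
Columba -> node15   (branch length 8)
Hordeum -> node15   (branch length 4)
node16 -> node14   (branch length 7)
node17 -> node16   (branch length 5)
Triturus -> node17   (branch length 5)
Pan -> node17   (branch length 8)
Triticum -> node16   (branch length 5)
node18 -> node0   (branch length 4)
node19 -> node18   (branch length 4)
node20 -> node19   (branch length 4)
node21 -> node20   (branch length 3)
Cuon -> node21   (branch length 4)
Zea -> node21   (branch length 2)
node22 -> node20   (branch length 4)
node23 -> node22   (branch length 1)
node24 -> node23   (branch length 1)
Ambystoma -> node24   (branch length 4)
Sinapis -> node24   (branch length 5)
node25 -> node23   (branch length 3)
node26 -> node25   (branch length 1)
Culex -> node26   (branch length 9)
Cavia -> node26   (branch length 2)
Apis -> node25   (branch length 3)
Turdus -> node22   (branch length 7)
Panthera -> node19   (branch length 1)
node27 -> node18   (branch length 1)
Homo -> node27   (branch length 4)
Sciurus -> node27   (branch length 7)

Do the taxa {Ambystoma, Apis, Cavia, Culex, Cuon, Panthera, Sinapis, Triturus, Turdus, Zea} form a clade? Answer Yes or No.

No

The MRCA of the listed taxa is the root, so the smallest clade containing them is the whole tree.
That clade also contains Ateles, Carpinus, Columba, Danio, Formica, Homo, Hordeum, Kluyveromyces, Listeria, Lycaon, Pan, Passer, Rattus, Sciurus, Secale, Takifugu, Tremarctos, Triticum, Tsuga, which are not in the proposed group, so the group is not monophyletic.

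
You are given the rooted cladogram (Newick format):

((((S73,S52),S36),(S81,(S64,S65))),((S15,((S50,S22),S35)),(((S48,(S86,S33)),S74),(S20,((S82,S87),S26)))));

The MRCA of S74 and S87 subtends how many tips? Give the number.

The MRCA of S74 and S87 is the node subtending (((S48,(S86,S33)),S74),(S20,((S82,S87),S26))).
That clade contains 8 terminal taxa: S20, S26, S33, S48, S74, S82, S86, S87.

8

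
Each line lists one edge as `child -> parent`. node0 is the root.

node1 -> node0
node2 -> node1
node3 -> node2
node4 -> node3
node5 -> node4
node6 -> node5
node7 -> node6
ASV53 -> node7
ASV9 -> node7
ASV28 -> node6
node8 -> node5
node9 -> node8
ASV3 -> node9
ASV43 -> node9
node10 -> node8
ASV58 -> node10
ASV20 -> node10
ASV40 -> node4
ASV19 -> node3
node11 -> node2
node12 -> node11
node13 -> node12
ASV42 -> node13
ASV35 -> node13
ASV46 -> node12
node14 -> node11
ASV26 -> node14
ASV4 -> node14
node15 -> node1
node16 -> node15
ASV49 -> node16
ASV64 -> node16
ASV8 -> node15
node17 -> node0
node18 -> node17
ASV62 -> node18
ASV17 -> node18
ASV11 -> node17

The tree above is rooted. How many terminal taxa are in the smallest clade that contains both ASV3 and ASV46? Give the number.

14

The MRCA of ASV3 and ASV46 is the node subtending ((((((ASV53,ASV9),ASV28),((ASV3,ASV43),(ASV58,ASV20))),ASV40),ASV19),(((ASV42,ASV35),ASV46),(ASV26,ASV4))).
That clade contains 14 terminal taxa: ASV19, ASV20, ASV26, ASV28, ASV3, ASV35, ASV4, ASV40, ASV42, ASV43, ASV46, ASV53, ASV58, ASV9.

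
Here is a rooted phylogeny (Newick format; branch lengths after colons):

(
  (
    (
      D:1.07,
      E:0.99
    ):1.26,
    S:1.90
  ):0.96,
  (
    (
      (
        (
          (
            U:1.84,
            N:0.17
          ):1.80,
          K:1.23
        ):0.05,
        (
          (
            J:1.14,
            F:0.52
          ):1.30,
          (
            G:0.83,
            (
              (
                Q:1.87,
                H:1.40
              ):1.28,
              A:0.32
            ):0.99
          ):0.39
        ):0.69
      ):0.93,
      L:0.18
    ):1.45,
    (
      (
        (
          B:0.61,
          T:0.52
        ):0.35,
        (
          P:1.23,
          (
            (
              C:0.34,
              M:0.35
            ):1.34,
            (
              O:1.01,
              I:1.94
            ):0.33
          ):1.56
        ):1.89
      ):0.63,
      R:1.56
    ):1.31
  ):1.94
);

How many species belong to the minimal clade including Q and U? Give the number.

The MRCA of Q and U is the node subtending (((U,N),K),((J,F),(G,((Q,H),A)))).
That clade contains 9 terminal taxa: A, F, G, H, J, K, N, Q, U.

9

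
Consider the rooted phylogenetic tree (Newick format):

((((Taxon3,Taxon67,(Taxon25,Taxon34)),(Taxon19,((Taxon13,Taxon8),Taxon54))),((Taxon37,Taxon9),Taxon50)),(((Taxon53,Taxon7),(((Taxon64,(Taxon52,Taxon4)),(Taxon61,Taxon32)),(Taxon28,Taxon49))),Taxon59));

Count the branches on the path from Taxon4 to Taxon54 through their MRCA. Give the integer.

12

The MRCA of Taxon4 and Taxon54 is the root of the tree.
From Taxon4 up to that node: 7 branches. From Taxon54 up to the same node: 5 branches. Total: 7 + 5 = 12.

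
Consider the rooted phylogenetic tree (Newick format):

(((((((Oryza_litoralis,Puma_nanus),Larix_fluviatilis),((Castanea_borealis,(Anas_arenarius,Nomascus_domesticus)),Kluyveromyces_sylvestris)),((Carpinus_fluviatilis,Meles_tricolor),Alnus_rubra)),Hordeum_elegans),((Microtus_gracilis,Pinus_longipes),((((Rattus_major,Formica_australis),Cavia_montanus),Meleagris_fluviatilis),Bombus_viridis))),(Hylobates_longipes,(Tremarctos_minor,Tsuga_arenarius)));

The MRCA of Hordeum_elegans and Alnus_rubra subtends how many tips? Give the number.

The MRCA of Hordeum_elegans and Alnus_rubra is the node subtending (((((Oryza_litoralis,Puma_nanus),Larix_fluviatilis),((Castanea_borealis,(Anas_arenarius,Nomascus_domesticus)),Kluyveromyces_sylvestris)),((Carpinus_fluviatilis,Meles_tricolor),Alnus_rubra)),Hordeum_elegans).
That clade contains 11 terminal taxa: Alnus_rubra, Anas_arenarius, Carpinus_fluviatilis, Castanea_borealis, Hordeum_elegans, Kluyveromyces_sylvestris, Larix_fluviatilis, Meles_tricolor, Nomascus_domesticus, Oryza_litoralis, Puma_nanus.

11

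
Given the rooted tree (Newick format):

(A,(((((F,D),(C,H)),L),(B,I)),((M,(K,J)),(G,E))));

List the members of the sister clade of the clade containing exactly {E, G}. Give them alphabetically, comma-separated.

J, K, M

The clade containing exactly {E, G} attaches to the tree at the node subtending ((M,(K,J)),(G,E)).
The other lineage descending from that same node — the sister group — is (M,(K,J)); its 3 tips in alphabetical order are the answer.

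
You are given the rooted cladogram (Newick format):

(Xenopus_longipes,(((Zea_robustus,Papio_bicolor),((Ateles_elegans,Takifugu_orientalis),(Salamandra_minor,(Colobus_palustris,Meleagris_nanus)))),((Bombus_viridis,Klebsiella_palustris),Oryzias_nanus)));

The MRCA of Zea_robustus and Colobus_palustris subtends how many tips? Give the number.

7

The MRCA of Zea_robustus and Colobus_palustris is the node subtending ((Zea_robustus,Papio_bicolor),((Ateles_elegans,Takifugu_orientalis),(Salamandra_minor,(Colobus_palustris,Meleagris_nanus)))).
That clade contains 7 terminal taxa: Ateles_elegans, Colobus_palustris, Meleagris_nanus, Papio_bicolor, Salamandra_minor, Takifugu_orientalis, Zea_robustus.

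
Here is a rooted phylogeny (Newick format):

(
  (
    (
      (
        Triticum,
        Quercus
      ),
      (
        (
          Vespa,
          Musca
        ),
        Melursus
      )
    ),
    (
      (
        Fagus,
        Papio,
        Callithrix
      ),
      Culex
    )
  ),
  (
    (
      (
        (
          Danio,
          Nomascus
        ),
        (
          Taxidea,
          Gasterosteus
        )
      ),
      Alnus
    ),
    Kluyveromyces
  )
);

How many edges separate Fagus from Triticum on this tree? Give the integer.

6

The MRCA of Fagus and Triticum is the node subtending (((Triticum,Quercus),((Vespa,Musca),Melursus)),((Fagus,Papio,Callithrix),Culex)).
From Fagus up to that node: 3 branches. From Triticum up to the same node: 3 branches. Total: 3 + 3 = 6.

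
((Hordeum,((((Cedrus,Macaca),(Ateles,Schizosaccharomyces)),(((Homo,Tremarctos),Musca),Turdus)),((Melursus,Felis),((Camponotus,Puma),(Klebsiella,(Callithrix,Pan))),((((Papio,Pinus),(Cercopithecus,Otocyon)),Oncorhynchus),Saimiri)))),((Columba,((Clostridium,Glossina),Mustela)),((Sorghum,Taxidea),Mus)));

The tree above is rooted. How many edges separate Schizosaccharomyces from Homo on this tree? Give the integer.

7

The MRCA of Schizosaccharomyces and Homo is the node subtending (((Cedrus,Macaca),(Ateles,Schizosaccharomyces)),(((Homo,Tremarctos),Musca),Turdus)).
From Schizosaccharomyces up to that node: 3 branches. From Homo up to the same node: 4 branches. Total: 3 + 4 = 7.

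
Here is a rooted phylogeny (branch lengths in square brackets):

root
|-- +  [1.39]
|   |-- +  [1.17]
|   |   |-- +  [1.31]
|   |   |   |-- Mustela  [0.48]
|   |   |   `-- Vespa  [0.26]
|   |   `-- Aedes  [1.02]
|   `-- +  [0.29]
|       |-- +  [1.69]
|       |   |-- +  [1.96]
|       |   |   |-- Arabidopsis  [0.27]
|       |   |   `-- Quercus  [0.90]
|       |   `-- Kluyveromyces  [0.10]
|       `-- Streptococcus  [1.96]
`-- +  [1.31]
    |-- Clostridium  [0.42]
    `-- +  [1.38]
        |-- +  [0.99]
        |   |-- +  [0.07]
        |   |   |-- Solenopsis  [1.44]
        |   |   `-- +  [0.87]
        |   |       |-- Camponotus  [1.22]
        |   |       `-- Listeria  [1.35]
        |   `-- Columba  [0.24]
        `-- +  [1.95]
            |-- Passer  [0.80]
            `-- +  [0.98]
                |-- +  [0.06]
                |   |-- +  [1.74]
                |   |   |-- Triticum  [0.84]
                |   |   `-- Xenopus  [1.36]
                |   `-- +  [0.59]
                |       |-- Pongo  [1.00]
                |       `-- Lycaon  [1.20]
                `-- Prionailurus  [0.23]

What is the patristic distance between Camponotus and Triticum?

8.72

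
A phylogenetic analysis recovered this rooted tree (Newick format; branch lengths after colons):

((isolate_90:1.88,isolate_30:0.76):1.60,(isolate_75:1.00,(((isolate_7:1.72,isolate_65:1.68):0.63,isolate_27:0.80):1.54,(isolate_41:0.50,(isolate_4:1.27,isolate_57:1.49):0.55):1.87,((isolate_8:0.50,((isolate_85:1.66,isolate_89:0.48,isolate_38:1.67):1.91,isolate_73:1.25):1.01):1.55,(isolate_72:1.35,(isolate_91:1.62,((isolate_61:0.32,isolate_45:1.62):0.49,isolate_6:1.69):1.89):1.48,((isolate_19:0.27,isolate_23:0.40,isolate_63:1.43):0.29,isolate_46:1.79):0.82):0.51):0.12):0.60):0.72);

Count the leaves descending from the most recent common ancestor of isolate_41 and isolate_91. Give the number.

20

The MRCA of isolate_41 and isolate_91 is the node subtending (((isolate_7,isolate_65),isolate_27),(isolate_41,(isolate_4,isolate_57)),((isolate_8,((isolate_85,isolate_89,isolate_38),isolate_73)),(isolate_72,(isolate_91,((isolate_61,isolate_45),isolate_6)),((isolate_19,isolate_23,isolate_63),isolate_46)))).
That clade contains 20 terminal taxa: isolate_19, isolate_23, isolate_27, isolate_38, isolate_4, isolate_41, isolate_45, isolate_46, isolate_57, isolate_6, isolate_61, isolate_63, isolate_65, isolate_7, isolate_72, isolate_73, isolate_8, isolate_85, isolate_89, isolate_91.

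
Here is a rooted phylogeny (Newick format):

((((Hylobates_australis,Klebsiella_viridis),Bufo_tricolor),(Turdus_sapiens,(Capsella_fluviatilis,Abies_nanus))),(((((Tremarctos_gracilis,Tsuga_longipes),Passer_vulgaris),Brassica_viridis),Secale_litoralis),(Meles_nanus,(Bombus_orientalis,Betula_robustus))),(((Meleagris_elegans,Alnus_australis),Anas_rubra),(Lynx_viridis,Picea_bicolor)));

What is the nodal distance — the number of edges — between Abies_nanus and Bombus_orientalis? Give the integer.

8

The MRCA of Abies_nanus and Bombus_orientalis is the root of the tree.
From Abies_nanus up to that node: 4 branches. From Bombus_orientalis up to the same node: 4 branches. Total: 4 + 4 = 8.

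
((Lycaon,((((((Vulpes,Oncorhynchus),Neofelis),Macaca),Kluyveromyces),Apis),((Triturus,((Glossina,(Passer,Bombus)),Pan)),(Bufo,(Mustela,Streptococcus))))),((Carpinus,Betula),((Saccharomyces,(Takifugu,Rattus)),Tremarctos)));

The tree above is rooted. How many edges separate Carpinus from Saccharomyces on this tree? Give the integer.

5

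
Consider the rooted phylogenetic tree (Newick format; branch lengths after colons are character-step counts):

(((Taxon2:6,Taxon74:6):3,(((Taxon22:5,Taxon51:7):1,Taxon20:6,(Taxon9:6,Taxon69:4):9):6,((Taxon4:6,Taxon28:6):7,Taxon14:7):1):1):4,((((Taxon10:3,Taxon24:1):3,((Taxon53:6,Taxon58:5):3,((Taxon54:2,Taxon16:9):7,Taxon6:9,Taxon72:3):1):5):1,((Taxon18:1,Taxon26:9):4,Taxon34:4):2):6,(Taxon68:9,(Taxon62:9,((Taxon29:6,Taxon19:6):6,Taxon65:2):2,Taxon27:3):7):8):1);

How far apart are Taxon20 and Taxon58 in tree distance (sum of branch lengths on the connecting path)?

The path runs Taxon20 → … → MRCA → … → Taxon58; the MRCA is the root of the tree.
Branch lengths along that path: 6 + 6 + 1 + 4 + 1 + 6 + 1 + 5 + 3 + 5 = 38.

38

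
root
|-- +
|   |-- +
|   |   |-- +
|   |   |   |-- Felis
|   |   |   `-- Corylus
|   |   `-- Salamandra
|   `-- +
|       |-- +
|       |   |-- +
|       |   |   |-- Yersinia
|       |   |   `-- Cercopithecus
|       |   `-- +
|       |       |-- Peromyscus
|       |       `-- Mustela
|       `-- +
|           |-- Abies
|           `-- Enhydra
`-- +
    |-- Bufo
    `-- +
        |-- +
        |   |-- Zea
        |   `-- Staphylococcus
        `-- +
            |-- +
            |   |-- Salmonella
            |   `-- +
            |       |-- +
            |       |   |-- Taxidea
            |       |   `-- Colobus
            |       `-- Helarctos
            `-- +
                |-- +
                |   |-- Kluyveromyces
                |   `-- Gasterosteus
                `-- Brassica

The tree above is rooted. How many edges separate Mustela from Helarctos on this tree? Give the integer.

11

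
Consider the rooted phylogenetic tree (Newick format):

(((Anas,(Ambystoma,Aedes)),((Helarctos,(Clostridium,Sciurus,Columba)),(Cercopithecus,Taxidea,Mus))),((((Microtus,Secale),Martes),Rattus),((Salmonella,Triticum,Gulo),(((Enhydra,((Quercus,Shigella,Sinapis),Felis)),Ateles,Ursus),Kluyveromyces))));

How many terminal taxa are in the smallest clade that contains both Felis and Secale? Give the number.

The MRCA of Felis and Secale is the node subtending ((((Microtus,Secale),Martes),Rattus),((Salmonella,Triticum,Gulo),(((Enhydra,((Quercus,Shigella,Sinapis),Felis)),Ateles,Ursus),Kluyveromyces))).
That clade contains 15 terminal taxa: Ateles, Enhydra, Felis, Gulo, Kluyveromyces, Martes, Microtus, Quercus, Rattus, Salmonella, Secale, Shigella, Sinapis, Triticum, Ursus.

15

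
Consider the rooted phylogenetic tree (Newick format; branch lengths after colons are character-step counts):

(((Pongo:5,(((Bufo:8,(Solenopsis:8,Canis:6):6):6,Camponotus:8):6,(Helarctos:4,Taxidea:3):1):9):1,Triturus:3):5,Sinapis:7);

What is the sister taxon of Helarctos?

Taxidea

Helarctos attaches to the tree at the node subtending (Helarctos,Taxidea).
The other lineage descending from that same node — the sister group — is the single tip Taxidea.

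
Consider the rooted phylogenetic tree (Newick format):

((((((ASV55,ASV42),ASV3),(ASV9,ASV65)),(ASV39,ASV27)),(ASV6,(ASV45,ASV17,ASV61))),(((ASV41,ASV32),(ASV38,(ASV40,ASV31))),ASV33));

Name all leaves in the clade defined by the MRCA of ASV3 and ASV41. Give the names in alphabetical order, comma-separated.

Tracing ASV3: it sits inside ((ASV55,ASV42),ASV3).
Tracing ASV41: it sits inside (ASV41,ASV32).
The smallest clade enclosing both is the whole tree (their MRCA is the root), so the answer is all 17 tips in alphabetical order.

ASV17, ASV27, ASV3, ASV31, ASV32, ASV33, ASV38, ASV39, ASV40, ASV41, ASV42, ASV45, ASV55, ASV6, ASV61, ASV65, ASV9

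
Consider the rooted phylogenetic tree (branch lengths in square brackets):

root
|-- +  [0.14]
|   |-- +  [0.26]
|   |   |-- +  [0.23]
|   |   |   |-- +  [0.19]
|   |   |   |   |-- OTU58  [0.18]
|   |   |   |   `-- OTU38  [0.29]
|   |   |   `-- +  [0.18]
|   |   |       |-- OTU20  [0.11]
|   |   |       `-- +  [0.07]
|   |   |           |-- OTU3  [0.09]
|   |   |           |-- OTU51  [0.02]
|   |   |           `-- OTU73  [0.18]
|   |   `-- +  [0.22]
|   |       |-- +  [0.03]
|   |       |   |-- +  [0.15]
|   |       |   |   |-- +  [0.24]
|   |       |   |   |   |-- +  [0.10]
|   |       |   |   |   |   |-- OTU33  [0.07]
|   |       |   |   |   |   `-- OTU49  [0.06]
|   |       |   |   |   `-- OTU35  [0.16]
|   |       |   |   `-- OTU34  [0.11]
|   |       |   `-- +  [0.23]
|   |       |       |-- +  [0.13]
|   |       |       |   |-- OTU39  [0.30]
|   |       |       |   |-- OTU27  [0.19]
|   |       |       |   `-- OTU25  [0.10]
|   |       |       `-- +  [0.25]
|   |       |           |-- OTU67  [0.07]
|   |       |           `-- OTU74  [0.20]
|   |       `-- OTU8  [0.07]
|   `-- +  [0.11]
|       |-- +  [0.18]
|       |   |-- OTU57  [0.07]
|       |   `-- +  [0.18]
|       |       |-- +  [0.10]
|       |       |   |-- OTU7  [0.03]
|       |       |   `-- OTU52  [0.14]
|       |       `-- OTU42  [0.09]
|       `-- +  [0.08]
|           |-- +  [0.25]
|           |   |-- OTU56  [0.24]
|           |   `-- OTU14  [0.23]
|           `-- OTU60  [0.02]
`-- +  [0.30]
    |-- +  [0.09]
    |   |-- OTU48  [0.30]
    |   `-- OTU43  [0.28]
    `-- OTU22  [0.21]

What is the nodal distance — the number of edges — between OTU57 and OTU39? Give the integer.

9

The MRCA of OTU57 and OTU39 is the node subtending ((((OTU58,OTU38),(OTU20,(OTU3,OTU51,OTU73))),(((((OTU33,OTU49),OTU35),OTU34),((OTU39,OTU27,OTU25),(OTU67,OTU74))),OTU8)),((OTU57,((OTU7,OTU52),OTU42)),((OTU56,OTU14),OTU60))).
From OTU57 up to that node: 3 branches. From OTU39 up to the same node: 6 branches. Total: 3 + 6 = 9.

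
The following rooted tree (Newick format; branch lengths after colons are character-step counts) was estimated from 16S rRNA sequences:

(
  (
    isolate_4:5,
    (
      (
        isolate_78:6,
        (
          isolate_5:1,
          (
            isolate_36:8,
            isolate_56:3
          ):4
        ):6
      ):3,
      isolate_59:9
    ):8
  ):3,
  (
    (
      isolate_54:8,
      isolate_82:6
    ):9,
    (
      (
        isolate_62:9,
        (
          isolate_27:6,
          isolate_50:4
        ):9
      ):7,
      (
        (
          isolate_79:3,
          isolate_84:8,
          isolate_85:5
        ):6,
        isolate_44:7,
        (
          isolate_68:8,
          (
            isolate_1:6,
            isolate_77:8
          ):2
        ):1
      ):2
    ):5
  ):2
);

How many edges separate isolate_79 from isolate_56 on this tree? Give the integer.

11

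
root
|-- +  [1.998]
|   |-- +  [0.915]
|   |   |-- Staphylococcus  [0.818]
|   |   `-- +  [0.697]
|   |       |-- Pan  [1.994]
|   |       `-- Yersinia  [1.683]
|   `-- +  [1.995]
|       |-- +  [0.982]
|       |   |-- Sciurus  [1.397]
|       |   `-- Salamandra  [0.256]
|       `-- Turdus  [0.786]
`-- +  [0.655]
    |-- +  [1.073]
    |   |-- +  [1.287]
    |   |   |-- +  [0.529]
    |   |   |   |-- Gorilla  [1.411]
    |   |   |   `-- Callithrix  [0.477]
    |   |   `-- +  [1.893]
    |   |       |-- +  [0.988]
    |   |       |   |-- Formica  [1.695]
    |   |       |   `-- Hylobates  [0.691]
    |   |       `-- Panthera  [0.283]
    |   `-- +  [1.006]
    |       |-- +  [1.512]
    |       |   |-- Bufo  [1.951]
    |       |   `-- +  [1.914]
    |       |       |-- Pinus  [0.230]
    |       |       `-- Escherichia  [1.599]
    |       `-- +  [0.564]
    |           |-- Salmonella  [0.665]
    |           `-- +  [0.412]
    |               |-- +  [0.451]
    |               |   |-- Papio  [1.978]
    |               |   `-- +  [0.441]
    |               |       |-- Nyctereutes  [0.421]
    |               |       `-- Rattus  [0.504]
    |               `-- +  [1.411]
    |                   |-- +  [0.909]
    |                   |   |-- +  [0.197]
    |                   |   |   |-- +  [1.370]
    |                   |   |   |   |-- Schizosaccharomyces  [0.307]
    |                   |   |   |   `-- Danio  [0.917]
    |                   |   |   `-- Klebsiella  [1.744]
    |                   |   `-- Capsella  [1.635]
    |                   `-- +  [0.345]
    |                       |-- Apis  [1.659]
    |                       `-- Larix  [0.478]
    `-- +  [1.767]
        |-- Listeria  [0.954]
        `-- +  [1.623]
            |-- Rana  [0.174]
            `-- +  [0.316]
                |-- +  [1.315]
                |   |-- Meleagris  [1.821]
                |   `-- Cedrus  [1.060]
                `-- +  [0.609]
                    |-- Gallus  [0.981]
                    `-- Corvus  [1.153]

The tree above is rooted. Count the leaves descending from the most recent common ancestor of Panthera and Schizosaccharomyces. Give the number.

The MRCA of Panthera and Schizosaccharomyces is the node subtending (((Gorilla,Callithrix),((Formica,Hylobates),Panthera)),((Bufo,(Pinus,Escherichia)),(Salmonella,((Papio,(Nyctereutes,Rattus)),((((Schizosaccharomyces,Danio),Klebsiella),Capsella),(Apis,Larix)))))).
That clade contains 18 terminal taxa: Apis, Bufo, Callithrix, Capsella, Danio, Escherichia, Formica, Gorilla, Hylobates, Klebsiella, Larix, Nyctereutes, Panthera, Papio, Pinus, Rattus, Salmonella, Schizosaccharomyces.

18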